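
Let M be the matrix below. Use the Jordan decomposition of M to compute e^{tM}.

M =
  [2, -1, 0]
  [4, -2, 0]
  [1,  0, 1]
e^{tM} =
  [2*t + 1, -t, 0]
  [4*t, 1 - 2*t, 0]
  [-2*t + 3*exp(t) - 3, t - exp(t) + 1, exp(t)]

Strategy: write M = P · J · P⁻¹ where J is a Jordan canonical form, so e^{tM} = P · e^{tJ} · P⁻¹, and e^{tJ} can be computed block-by-block.

M has Jordan form
J =
  [0, 1, 0]
  [0, 0, 0]
  [0, 0, 1]
(up to reordering of blocks).

Per-block formulas:
  For a 2×2 Jordan block J_2(0): exp(t · J_2(0)) = e^(0t)·(I + t·N), where N is the 2×2 nilpotent shift.
  For a 1×1 block at λ = 1: exp(t · [1]) = [e^(1t)].

After assembling e^{tJ} and conjugating by P, we get:

e^{tM} =
  [2*t + 1, -t, 0]
  [4*t, 1 - 2*t, 0]
  [-2*t + 3*exp(t) - 3, t - exp(t) + 1, exp(t)]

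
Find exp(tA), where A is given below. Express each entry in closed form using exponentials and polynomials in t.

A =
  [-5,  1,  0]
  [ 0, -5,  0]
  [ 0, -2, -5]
e^{tA} =
  [exp(-5*t), t*exp(-5*t), 0]
  [0, exp(-5*t), 0]
  [0, -2*t*exp(-5*t), exp(-5*t)]

Strategy: write A = P · J · P⁻¹ where J is a Jordan canonical form, so e^{tA} = P · e^{tJ} · P⁻¹, and e^{tJ} can be computed block-by-block.

A has Jordan form
J =
  [-5,  1,  0]
  [ 0, -5,  0]
  [ 0,  0, -5]
(up to reordering of blocks).

Per-block formulas:
  For a 1×1 block at λ = -5: exp(t · [-5]) = [e^(-5t)].
  For a 2×2 Jordan block J_2(-5): exp(t · J_2(-5)) = e^(-5t)·(I + t·N), where N is the 2×2 nilpotent shift.

After assembling e^{tJ} and conjugating by P, we get:

e^{tA} =
  [exp(-5*t), t*exp(-5*t), 0]
  [0, exp(-5*t), 0]
  [0, -2*t*exp(-5*t), exp(-5*t)]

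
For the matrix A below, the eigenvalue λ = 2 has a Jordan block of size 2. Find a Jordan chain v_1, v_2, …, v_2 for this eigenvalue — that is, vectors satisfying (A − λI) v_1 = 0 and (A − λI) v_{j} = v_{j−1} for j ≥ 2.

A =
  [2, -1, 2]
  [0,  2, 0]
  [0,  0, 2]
A Jordan chain for λ = 2 of length 2:
v_1 = (-1, 0, 0)ᵀ
v_2 = (0, 1, 0)ᵀ

Let N = A − (2)·I. We want v_2 with N^2 v_2 = 0 but N^1 v_2 ≠ 0; then v_{j-1} := N · v_j for j = 2, …, 2.

Pick v_2 = (0, 1, 0)ᵀ.
Then v_1 = N · v_2 = (-1, 0, 0)ᵀ.

Sanity check: (A − (2)·I) v_1 = (0, 0, 0)ᵀ = 0. ✓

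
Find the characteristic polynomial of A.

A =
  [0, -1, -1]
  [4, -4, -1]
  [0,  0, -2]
x^3 + 6*x^2 + 12*x + 8

Expanding det(x·I − A) (e.g. by cofactor expansion or by noting that A is similar to its Jordan form J, which has the same characteristic polynomial as A) gives
  χ_A(x) = x^3 + 6*x^2 + 12*x + 8
which factors as (x + 2)^3. The eigenvalues (with algebraic multiplicities) are λ = -2 with multiplicity 3.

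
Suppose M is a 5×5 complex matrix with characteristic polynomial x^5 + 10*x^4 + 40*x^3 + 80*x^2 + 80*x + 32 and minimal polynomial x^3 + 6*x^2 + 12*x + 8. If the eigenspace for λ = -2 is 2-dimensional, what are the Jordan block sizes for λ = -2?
Block sizes for λ = -2: [3, 2]

Step 1 — from the characteristic polynomial, algebraic multiplicity of λ = -2 is 5. From dim ker(M − (-2)·I) = 2, there are exactly 2 Jordan blocks for λ = -2.
Step 2 — from the minimal polynomial, the factor (x + 2)^3 tells us the largest block for λ = -2 has size 3.
Step 3 — with total size 5, 2 blocks, and largest block 3, the block sizes (in nonincreasing order) are [3, 2].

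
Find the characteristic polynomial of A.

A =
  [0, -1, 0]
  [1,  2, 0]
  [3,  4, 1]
x^3 - 3*x^2 + 3*x - 1

Expanding det(x·I − A) (e.g. by cofactor expansion or by noting that A is similar to its Jordan form J, which has the same characteristic polynomial as A) gives
  χ_A(x) = x^3 - 3*x^2 + 3*x - 1
which factors as (x - 1)^3. The eigenvalues (with algebraic multiplicities) are λ = 1 with multiplicity 3.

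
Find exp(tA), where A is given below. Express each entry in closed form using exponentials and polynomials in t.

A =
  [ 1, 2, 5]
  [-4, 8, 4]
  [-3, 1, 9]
e^{tA} =
  [t^2*exp(6*t) - 5*t*exp(6*t) + exp(6*t), -t^2*exp(6*t)/2 + 2*t*exp(6*t), -t^2*exp(6*t) + 5*t*exp(6*t)]
  [-4*t*exp(6*t), 2*t*exp(6*t) + exp(6*t), 4*t*exp(6*t)]
  [t^2*exp(6*t) - 3*t*exp(6*t), -t^2*exp(6*t)/2 + t*exp(6*t), -t^2*exp(6*t) + 3*t*exp(6*t) + exp(6*t)]

Strategy: write A = P · J · P⁻¹ where J is a Jordan canonical form, so e^{tA} = P · e^{tJ} · P⁻¹, and e^{tJ} can be computed block-by-block.

A has Jordan form
J =
  [6, 1, 0]
  [0, 6, 1]
  [0, 0, 6]
(up to reordering of blocks).

Per-block formulas:
  For a 3×3 Jordan block J_3(6): exp(t · J_3(6)) = e^(6t)·(I + t·N + (t^2/2)·N^2), where N is the 3×3 nilpotent shift.

After assembling e^{tJ} and conjugating by P, we get:

e^{tA} =
  [t^2*exp(6*t) - 5*t*exp(6*t) + exp(6*t), -t^2*exp(6*t)/2 + 2*t*exp(6*t), -t^2*exp(6*t) + 5*t*exp(6*t)]
  [-4*t*exp(6*t), 2*t*exp(6*t) + exp(6*t), 4*t*exp(6*t)]
  [t^2*exp(6*t) - 3*t*exp(6*t), -t^2*exp(6*t)/2 + t*exp(6*t), -t^2*exp(6*t) + 3*t*exp(6*t) + exp(6*t)]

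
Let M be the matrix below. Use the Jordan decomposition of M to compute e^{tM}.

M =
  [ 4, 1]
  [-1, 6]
e^{tM} =
  [-t*exp(5*t) + exp(5*t), t*exp(5*t)]
  [-t*exp(5*t), t*exp(5*t) + exp(5*t)]

Strategy: write M = P · J · P⁻¹ where J is a Jordan canonical form, so e^{tM} = P · e^{tJ} · P⁻¹, and e^{tJ} can be computed block-by-block.

M has Jordan form
J =
  [5, 1]
  [0, 5]
(up to reordering of blocks).

Per-block formulas:
  For a 2×2 Jordan block J_2(5): exp(t · J_2(5)) = e^(5t)·(I + t·N), where N is the 2×2 nilpotent shift.

After assembling e^{tJ} and conjugating by P, we get:

e^{tM} =
  [-t*exp(5*t) + exp(5*t), t*exp(5*t)]
  [-t*exp(5*t), t*exp(5*t) + exp(5*t)]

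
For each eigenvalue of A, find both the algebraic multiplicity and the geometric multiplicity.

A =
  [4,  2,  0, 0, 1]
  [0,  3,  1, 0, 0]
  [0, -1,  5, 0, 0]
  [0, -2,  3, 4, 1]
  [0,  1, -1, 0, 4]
λ = 4: alg = 5, geom = 2

Step 1 — factor the characteristic polynomial to read off the algebraic multiplicities:
  χ_A(x) = (x - 4)^5

Step 2 — compute geometric multiplicities via the rank-nullity identity g(λ) = n − rank(A − λI):
  rank(A − (4)·I) = 3, so dim ker(A − (4)·I) = n − 3 = 2

Summary:
  λ = 4: algebraic multiplicity = 5, geometric multiplicity = 2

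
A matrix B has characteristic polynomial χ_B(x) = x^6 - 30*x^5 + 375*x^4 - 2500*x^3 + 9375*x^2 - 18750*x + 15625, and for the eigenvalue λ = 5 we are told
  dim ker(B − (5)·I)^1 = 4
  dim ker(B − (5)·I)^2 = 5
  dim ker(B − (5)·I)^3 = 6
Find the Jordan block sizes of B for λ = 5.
Block sizes for λ = 5: [3, 1, 1, 1]

From the dimensions of kernels of powers, the number of Jordan blocks of size at least j is d_j − d_{j−1} where d_j = dim ker(N^j) (with d_0 = 0). Computing the differences gives [4, 1, 1].
The number of blocks of size exactly k is (#blocks of size ≥ k) − (#blocks of size ≥ k + 1), so the partition is: 3 block(s) of size 1, 1 block(s) of size 3.
In nonincreasing order the block sizes are [3, 1, 1, 1].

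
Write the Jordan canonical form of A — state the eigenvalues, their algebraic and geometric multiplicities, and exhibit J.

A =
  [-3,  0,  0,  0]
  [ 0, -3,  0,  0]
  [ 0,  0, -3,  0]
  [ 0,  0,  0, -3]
J_1(-3) ⊕ J_1(-3) ⊕ J_1(-3) ⊕ J_1(-3)

The characteristic polynomial is
  det(x·I − A) = x^4 + 12*x^3 + 54*x^2 + 108*x + 81 = (x + 3)^4

Eigenvalues and multiplicities (the geometric multiplicity of λ is n − rank(A − λI), which equals the number of Jordan blocks for λ):
  λ = -3: algebraic multiplicity = 4, geometric multiplicity = 4

Determining the block sizes for each eigenvalue:
  λ = -3: gm = am = 4, so every block has size 1 → block sizes [1, 1, 1, 1]

Assembling the blocks gives a Jordan form
J =
  [-3,  0,  0,  0]
  [ 0, -3,  0,  0]
  [ 0,  0, -3,  0]
  [ 0,  0,  0, -3]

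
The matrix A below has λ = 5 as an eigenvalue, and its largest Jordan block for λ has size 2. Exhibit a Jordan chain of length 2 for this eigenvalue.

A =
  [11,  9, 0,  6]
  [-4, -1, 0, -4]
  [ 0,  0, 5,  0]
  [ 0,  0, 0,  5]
A Jordan chain for λ = 5 of length 2:
v_1 = (6, -4, 0, 0)ᵀ
v_2 = (1, 0, 0, 0)ᵀ

Let N = A − (5)·I. We want v_2 with N^2 v_2 = 0 but N^1 v_2 ≠ 0; then v_{j-1} := N · v_j for j = 2, …, 2.

Pick v_2 = (1, 0, 0, 0)ᵀ.
Then v_1 = N · v_2 = (6, -4, 0, 0)ᵀ.

Sanity check: (A − (5)·I) v_1 = (0, 0, 0, 0)ᵀ = 0. ✓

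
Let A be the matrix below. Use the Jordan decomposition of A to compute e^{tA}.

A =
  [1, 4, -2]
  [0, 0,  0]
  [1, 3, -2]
e^{tA} =
  [2 - exp(-t), 2*t + 2 - 2*exp(-t), -2 + 2*exp(-t)]
  [0, 1, 0]
  [1 - exp(-t), t + 2 - 2*exp(-t), -1 + 2*exp(-t)]

Strategy: write A = P · J · P⁻¹ where J is a Jordan canonical form, so e^{tA} = P · e^{tJ} · P⁻¹, and e^{tJ} can be computed block-by-block.

A has Jordan form
J =
  [-1, 0, 0]
  [ 0, 0, 1]
  [ 0, 0, 0]
(up to reordering of blocks).

Per-block formulas:
  For a 1×1 block at λ = -1: exp(t · [-1]) = [e^(-1t)].
  For a 2×2 Jordan block J_2(0): exp(t · J_2(0)) = e^(0t)·(I + t·N), where N is the 2×2 nilpotent shift.

After assembling e^{tJ} and conjugating by P, we get:

e^{tA} =
  [2 - exp(-t), 2*t + 2 - 2*exp(-t), -2 + 2*exp(-t)]
  [0, 1, 0]
  [1 - exp(-t), t + 2 - 2*exp(-t), -1 + 2*exp(-t)]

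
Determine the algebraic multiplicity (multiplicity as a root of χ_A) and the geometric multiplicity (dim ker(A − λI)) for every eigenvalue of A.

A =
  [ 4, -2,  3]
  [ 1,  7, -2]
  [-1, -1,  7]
λ = 6: alg = 3, geom = 1

Step 1 — factor the characteristic polynomial to read off the algebraic multiplicities:
  χ_A(x) = (x - 6)^3

Step 2 — compute geometric multiplicities via the rank-nullity identity g(λ) = n − rank(A − λI):
  rank(A − (6)·I) = 2, so dim ker(A − (6)·I) = n − 2 = 1

Summary:
  λ = 6: algebraic multiplicity = 3, geometric multiplicity = 1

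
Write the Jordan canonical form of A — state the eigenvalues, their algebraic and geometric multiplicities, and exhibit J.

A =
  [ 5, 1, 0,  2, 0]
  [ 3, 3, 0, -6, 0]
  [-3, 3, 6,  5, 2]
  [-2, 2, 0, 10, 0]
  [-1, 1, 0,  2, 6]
J_2(6) ⊕ J_2(6) ⊕ J_1(6)

The characteristic polynomial is
  det(x·I − A) = x^5 - 30*x^4 + 360*x^3 - 2160*x^2 + 6480*x - 7776 = (x - 6)^5

Eigenvalues and multiplicities (the geometric multiplicity of λ is n − rank(A − λI), which equals the number of Jordan blocks for λ):
  λ = 6: algebraic multiplicity = 5, geometric multiplicity = 3

Determining the block sizes for each eigenvalue:
  λ = 6: with am = 5 and gm = 3, the partition is not yet determined (e.g. several partitions of 5 into 3 parts exist). Let N = A − (6)·I. Computing rank(N^1) = 2, rank(N^2) = 0; the number of blocks of size ≥ j is rank(N^{j−1}) − rank(N^j), giving [3, 2]. So we have 2 block(s) of size 2, 1 block(s) of size 1 → block sizes [2, 2, 1]

Assembling the blocks gives a Jordan form
J =
  [6, 1, 0, 0, 0]
  [0, 6, 0, 0, 0]
  [0, 0, 6, 1, 0]
  [0, 0, 0, 6, 0]
  [0, 0, 0, 0, 6]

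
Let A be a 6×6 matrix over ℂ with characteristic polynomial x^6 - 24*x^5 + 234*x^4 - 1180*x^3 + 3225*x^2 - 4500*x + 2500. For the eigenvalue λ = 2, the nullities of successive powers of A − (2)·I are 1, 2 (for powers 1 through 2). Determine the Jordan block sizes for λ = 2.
Block sizes for λ = 2: [2]

From the dimensions of kernels of powers, the number of Jordan blocks of size at least j is d_j − d_{j−1} where d_j = dim ker(N^j) (with d_0 = 0). Computing the differences gives [1, 1].
The number of blocks of size exactly k is (#blocks of size ≥ k) − (#blocks of size ≥ k + 1), so the partition is: 1 block(s) of size 2.
In nonincreasing order the block sizes are [2].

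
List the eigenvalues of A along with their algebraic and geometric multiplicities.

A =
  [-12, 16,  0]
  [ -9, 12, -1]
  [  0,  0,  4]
λ = 0: alg = 2, geom = 1; λ = 4: alg = 1, geom = 1

Step 1 — factor the characteristic polynomial to read off the algebraic multiplicities:
  χ_A(x) = x^2*(x - 4)

Step 2 — compute geometric multiplicities via the rank-nullity identity g(λ) = n − rank(A − λI):
  rank(A − (0)·I) = 2, so dim ker(A − (0)·I) = n − 2 = 1
  rank(A − (4)·I) = 2, so dim ker(A − (4)·I) = n − 2 = 1

Summary:
  λ = 0: algebraic multiplicity = 2, geometric multiplicity = 1
  λ = 4: algebraic multiplicity = 1, geometric multiplicity = 1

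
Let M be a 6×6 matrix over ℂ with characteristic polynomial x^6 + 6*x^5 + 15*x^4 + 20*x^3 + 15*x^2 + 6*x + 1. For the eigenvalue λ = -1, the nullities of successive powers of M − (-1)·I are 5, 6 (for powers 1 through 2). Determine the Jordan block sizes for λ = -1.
Block sizes for λ = -1: [2, 1, 1, 1, 1]

From the dimensions of kernels of powers, the number of Jordan blocks of size at least j is d_j − d_{j−1} where d_j = dim ker(N^j) (with d_0 = 0). Computing the differences gives [5, 1].
The number of blocks of size exactly k is (#blocks of size ≥ k) − (#blocks of size ≥ k + 1), so the partition is: 4 block(s) of size 1, 1 block(s) of size 2.
In nonincreasing order the block sizes are [2, 1, 1, 1, 1].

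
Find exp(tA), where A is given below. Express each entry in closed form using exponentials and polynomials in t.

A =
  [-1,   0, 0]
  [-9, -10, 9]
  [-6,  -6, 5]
e^{tA} =
  [exp(-t), 0, 0]
  [-3*exp(-t) + 3*exp(-4*t), -2*exp(-t) + 3*exp(-4*t), 3*exp(-t) - 3*exp(-4*t)]
  [-2*exp(-t) + 2*exp(-4*t), -2*exp(-t) + 2*exp(-4*t), 3*exp(-t) - 2*exp(-4*t)]

Strategy: write A = P · J · P⁻¹ where J is a Jordan canonical form, so e^{tA} = P · e^{tJ} · P⁻¹, and e^{tJ} can be computed block-by-block.

A has Jordan form
J =
  [-4,  0,  0]
  [ 0, -1,  0]
  [ 0,  0, -1]
(up to reordering of blocks).

Per-block formulas:
  For a 1×1 block at λ = -1: exp(t · [-1]) = [e^(-1t)].
  For a 1×1 block at λ = -4: exp(t · [-4]) = [e^(-4t)].

After assembling e^{tJ} and conjugating by P, we get:

e^{tA} =
  [exp(-t), 0, 0]
  [-3*exp(-t) + 3*exp(-4*t), -2*exp(-t) + 3*exp(-4*t), 3*exp(-t) - 3*exp(-4*t)]
  [-2*exp(-t) + 2*exp(-4*t), -2*exp(-t) + 2*exp(-4*t), 3*exp(-t) - 2*exp(-4*t)]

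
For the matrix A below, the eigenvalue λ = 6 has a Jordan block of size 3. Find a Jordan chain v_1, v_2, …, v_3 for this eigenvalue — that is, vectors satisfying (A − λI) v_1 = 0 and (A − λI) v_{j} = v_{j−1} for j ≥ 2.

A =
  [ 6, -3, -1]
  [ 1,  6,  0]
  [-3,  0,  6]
A Jordan chain for λ = 6 of length 3:
v_1 = (0, -3, 9)ᵀ
v_2 = (-3, 0, 0)ᵀ
v_3 = (0, 1, 0)ᵀ

Let N = A − (6)·I. We want v_3 with N^3 v_3 = 0 but N^2 v_3 ≠ 0; then v_{j-1} := N · v_j for j = 3, …, 2.

Pick v_3 = (0, 1, 0)ᵀ.
Then v_2 = N · v_3 = (-3, 0, 0)ᵀ.
Then v_1 = N · v_2 = (0, -3, 9)ᵀ.

Sanity check: (A − (6)·I) v_1 = (0, 0, 0)ᵀ = 0. ✓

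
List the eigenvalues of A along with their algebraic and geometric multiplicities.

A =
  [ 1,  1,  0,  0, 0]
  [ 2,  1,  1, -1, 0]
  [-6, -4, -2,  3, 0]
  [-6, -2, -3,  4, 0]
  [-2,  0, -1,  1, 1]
λ = 1: alg = 5, geom = 3

Step 1 — factor the characteristic polynomial to read off the algebraic multiplicities:
  χ_A(x) = (x - 1)^5

Step 2 — compute geometric multiplicities via the rank-nullity identity g(λ) = n − rank(A − λI):
  rank(A − (1)·I) = 2, so dim ker(A − (1)·I) = n − 2 = 3

Summary:
  λ = 1: algebraic multiplicity = 5, geometric multiplicity = 3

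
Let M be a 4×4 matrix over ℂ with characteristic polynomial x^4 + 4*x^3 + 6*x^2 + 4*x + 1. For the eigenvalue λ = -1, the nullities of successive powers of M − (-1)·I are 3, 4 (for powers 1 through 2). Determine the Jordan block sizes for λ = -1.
Block sizes for λ = -1: [2, 1, 1]

From the dimensions of kernels of powers, the number of Jordan blocks of size at least j is d_j − d_{j−1} where d_j = dim ker(N^j) (with d_0 = 0). Computing the differences gives [3, 1].
The number of blocks of size exactly k is (#blocks of size ≥ k) − (#blocks of size ≥ k + 1), so the partition is: 2 block(s) of size 1, 1 block(s) of size 2.
In nonincreasing order the block sizes are [2, 1, 1].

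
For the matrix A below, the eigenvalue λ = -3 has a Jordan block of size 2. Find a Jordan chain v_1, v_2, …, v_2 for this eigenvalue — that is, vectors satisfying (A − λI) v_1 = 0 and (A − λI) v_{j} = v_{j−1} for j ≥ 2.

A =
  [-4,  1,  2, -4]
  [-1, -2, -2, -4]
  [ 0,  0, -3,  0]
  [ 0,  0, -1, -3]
A Jordan chain for λ = -3 of length 2:
v_1 = (-1, -1, 0, 0)ᵀ
v_2 = (1, 0, 0, 0)ᵀ

Let N = A − (-3)·I. We want v_2 with N^2 v_2 = 0 but N^1 v_2 ≠ 0; then v_{j-1} := N · v_j for j = 2, …, 2.

Pick v_2 = (1, 0, 0, 0)ᵀ.
Then v_1 = N · v_2 = (-1, -1, 0, 0)ᵀ.

Sanity check: (A − (-3)·I) v_1 = (0, 0, 0, 0)ᵀ = 0. ✓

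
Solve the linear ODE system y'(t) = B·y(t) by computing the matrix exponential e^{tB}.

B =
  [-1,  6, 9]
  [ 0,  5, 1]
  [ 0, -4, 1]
e^{tB} =
  [exp(-t), -6*t*exp(3*t) + 3*exp(3*t) - 3*exp(-t), -3*t*exp(3*t) + 3*exp(3*t) - 3*exp(-t)]
  [0, 2*t*exp(3*t) + exp(3*t), t*exp(3*t)]
  [0, -4*t*exp(3*t), -2*t*exp(3*t) + exp(3*t)]

Strategy: write B = P · J · P⁻¹ where J is a Jordan canonical form, so e^{tB} = P · e^{tJ} · P⁻¹, and e^{tJ} can be computed block-by-block.

B has Jordan form
J =
  [-1, 0, 0]
  [ 0, 3, 1]
  [ 0, 0, 3]
(up to reordering of blocks).

Per-block formulas:
  For a 2×2 Jordan block J_2(3): exp(t · J_2(3)) = e^(3t)·(I + t·N), where N is the 2×2 nilpotent shift.
  For a 1×1 block at λ = -1: exp(t · [-1]) = [e^(-1t)].

After assembling e^{tJ} and conjugating by P, we get:

e^{tB} =
  [exp(-t), -6*t*exp(3*t) + 3*exp(3*t) - 3*exp(-t), -3*t*exp(3*t) + 3*exp(3*t) - 3*exp(-t)]
  [0, 2*t*exp(3*t) + exp(3*t), t*exp(3*t)]
  [0, -4*t*exp(3*t), -2*t*exp(3*t) + exp(3*t)]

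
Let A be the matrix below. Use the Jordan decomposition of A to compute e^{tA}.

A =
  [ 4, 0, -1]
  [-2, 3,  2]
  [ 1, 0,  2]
e^{tA} =
  [t*exp(3*t) + exp(3*t), 0, -t*exp(3*t)]
  [-2*t*exp(3*t), exp(3*t), 2*t*exp(3*t)]
  [t*exp(3*t), 0, -t*exp(3*t) + exp(3*t)]

Strategy: write A = P · J · P⁻¹ where J is a Jordan canonical form, so e^{tA} = P · e^{tJ} · P⁻¹, and e^{tJ} can be computed block-by-block.

A has Jordan form
J =
  [3, 1, 0]
  [0, 3, 0]
  [0, 0, 3]
(up to reordering of blocks).

Per-block formulas:
  For a 2×2 Jordan block J_2(3): exp(t · J_2(3)) = e^(3t)·(I + t·N), where N is the 2×2 nilpotent shift.
  For a 1×1 block at λ = 3: exp(t · [3]) = [e^(3t)].

After assembling e^{tJ} and conjugating by P, we get:

e^{tA} =
  [t*exp(3*t) + exp(3*t), 0, -t*exp(3*t)]
  [-2*t*exp(3*t), exp(3*t), 2*t*exp(3*t)]
  [t*exp(3*t), 0, -t*exp(3*t) + exp(3*t)]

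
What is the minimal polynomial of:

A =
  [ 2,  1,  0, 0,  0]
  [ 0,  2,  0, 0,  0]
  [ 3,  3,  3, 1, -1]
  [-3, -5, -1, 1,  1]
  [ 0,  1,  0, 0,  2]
x^2 - 4*x + 4

The characteristic polynomial is χ_A(x) = (x - 2)^5, so the eigenvalues are known. The minimal polynomial is
  m_A(x) = Π_λ (x − λ)^{k_λ}
where k_λ is the size of the *largest* Jordan block for λ (equivalently, the smallest k with (A − λI)^k v = 0 for every generalised eigenvector v of λ).

  λ = 2: largest Jordan block has size 2, contributing (x − 2)^2

So m_A(x) = (x - 2)^2 = x^2 - 4*x + 4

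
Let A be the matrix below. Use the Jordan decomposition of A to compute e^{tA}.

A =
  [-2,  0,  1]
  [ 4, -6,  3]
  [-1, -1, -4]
e^{tA} =
  [3*t^2*exp(-4*t)/2 + 2*t*exp(-4*t) + exp(-4*t), -t^2*exp(-4*t)/2, t^2*exp(-4*t) + t*exp(-4*t)]
  [-3*t^2*exp(-4*t)/2 + 4*t*exp(-4*t), t^2*exp(-4*t)/2 - 2*t*exp(-4*t) + exp(-4*t), -t^2*exp(-4*t) + 3*t*exp(-4*t)]
  [-3*t^2*exp(-4*t) - t*exp(-4*t), t^2*exp(-4*t) - t*exp(-4*t), -2*t^2*exp(-4*t) + exp(-4*t)]

Strategy: write A = P · J · P⁻¹ where J is a Jordan canonical form, so e^{tA} = P · e^{tJ} · P⁻¹, and e^{tJ} can be computed block-by-block.

A has Jordan form
J =
  [-4,  1,  0]
  [ 0, -4,  1]
  [ 0,  0, -4]
(up to reordering of blocks).

Per-block formulas:
  For a 3×3 Jordan block J_3(-4): exp(t · J_3(-4)) = e^(-4t)·(I + t·N + (t^2/2)·N^2), where N is the 3×3 nilpotent shift.

After assembling e^{tJ} and conjugating by P, we get:

e^{tA} =
  [3*t^2*exp(-4*t)/2 + 2*t*exp(-4*t) + exp(-4*t), -t^2*exp(-4*t)/2, t^2*exp(-4*t) + t*exp(-4*t)]
  [-3*t^2*exp(-4*t)/2 + 4*t*exp(-4*t), t^2*exp(-4*t)/2 - 2*t*exp(-4*t) + exp(-4*t), -t^2*exp(-4*t) + 3*t*exp(-4*t)]
  [-3*t^2*exp(-4*t) - t*exp(-4*t), t^2*exp(-4*t) - t*exp(-4*t), -2*t^2*exp(-4*t) + exp(-4*t)]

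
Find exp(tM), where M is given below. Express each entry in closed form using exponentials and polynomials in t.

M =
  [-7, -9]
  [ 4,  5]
e^{tM} =
  [-6*t*exp(-t) + exp(-t), -9*t*exp(-t)]
  [4*t*exp(-t), 6*t*exp(-t) + exp(-t)]

Strategy: write M = P · J · P⁻¹ where J is a Jordan canonical form, so e^{tM} = P · e^{tJ} · P⁻¹, and e^{tJ} can be computed block-by-block.

M has Jordan form
J =
  [-1,  1]
  [ 0, -1]
(up to reordering of blocks).

Per-block formulas:
  For a 2×2 Jordan block J_2(-1): exp(t · J_2(-1)) = e^(-1t)·(I + t·N), where N is the 2×2 nilpotent shift.

After assembling e^{tJ} and conjugating by P, we get:

e^{tM} =
  [-6*t*exp(-t) + exp(-t), -9*t*exp(-t)]
  [4*t*exp(-t), 6*t*exp(-t) + exp(-t)]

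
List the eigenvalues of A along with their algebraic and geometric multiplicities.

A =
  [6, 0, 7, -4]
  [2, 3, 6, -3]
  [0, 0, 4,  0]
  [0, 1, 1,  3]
λ = 4: alg = 4, geom = 2

Step 1 — factor the characteristic polynomial to read off the algebraic multiplicities:
  χ_A(x) = (x - 4)^4

Step 2 — compute geometric multiplicities via the rank-nullity identity g(λ) = n − rank(A − λI):
  rank(A − (4)·I) = 2, so dim ker(A − (4)·I) = n − 2 = 2

Summary:
  λ = 4: algebraic multiplicity = 4, geometric multiplicity = 2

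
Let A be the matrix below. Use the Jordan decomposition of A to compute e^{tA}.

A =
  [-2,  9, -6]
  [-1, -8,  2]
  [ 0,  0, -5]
e^{tA} =
  [3*t*exp(-5*t) + exp(-5*t), 9*t*exp(-5*t), -6*t*exp(-5*t)]
  [-t*exp(-5*t), -3*t*exp(-5*t) + exp(-5*t), 2*t*exp(-5*t)]
  [0, 0, exp(-5*t)]

Strategy: write A = P · J · P⁻¹ where J is a Jordan canonical form, so e^{tA} = P · e^{tJ} · P⁻¹, and e^{tJ} can be computed block-by-block.

A has Jordan form
J =
  [-5,  1,  0]
  [ 0, -5,  0]
  [ 0,  0, -5]
(up to reordering of blocks).

Per-block formulas:
  For a 1×1 block at λ = -5: exp(t · [-5]) = [e^(-5t)].
  For a 2×2 Jordan block J_2(-5): exp(t · J_2(-5)) = e^(-5t)·(I + t·N), where N is the 2×2 nilpotent shift.

After assembling e^{tJ} and conjugating by P, we get:

e^{tA} =
  [3*t*exp(-5*t) + exp(-5*t), 9*t*exp(-5*t), -6*t*exp(-5*t)]
  [-t*exp(-5*t), -3*t*exp(-5*t) + exp(-5*t), 2*t*exp(-5*t)]
  [0, 0, exp(-5*t)]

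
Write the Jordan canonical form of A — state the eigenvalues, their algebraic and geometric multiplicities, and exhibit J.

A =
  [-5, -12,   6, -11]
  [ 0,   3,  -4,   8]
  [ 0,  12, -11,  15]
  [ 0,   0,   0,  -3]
J_1(-5) ⊕ J_1(-5) ⊕ J_2(-3)

The characteristic polynomial is
  det(x·I − A) = x^4 + 16*x^3 + 94*x^2 + 240*x + 225 = (x + 3)^2*(x + 5)^2

Eigenvalues and multiplicities (the geometric multiplicity of λ is n − rank(A − λI), which equals the number of Jordan blocks for λ):
  λ = -5: algebraic multiplicity = 2, geometric multiplicity = 2
  λ = -3: algebraic multiplicity = 2, geometric multiplicity = 1

Determining the block sizes for each eigenvalue:
  λ = -5: gm = am = 2, so every block has size 1 → block sizes [1, 1]
  λ = -3: one block (gm = 1), so the single block has size am = 2 → block sizes [2]

Assembling the blocks gives a Jordan form
J =
  [-5,  0,  0,  0]
  [ 0, -5,  0,  0]
  [ 0,  0, -3,  1]
  [ 0,  0,  0, -3]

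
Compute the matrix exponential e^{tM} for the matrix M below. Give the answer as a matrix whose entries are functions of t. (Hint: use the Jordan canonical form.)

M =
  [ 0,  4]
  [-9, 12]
e^{tM} =
  [-6*t*exp(6*t) + exp(6*t), 4*t*exp(6*t)]
  [-9*t*exp(6*t), 6*t*exp(6*t) + exp(6*t)]

Strategy: write M = P · J · P⁻¹ where J is a Jordan canonical form, so e^{tM} = P · e^{tJ} · P⁻¹, and e^{tJ} can be computed block-by-block.

M has Jordan form
J =
  [6, 1]
  [0, 6]
(up to reordering of blocks).

Per-block formulas:
  For a 2×2 Jordan block J_2(6): exp(t · J_2(6)) = e^(6t)·(I + t·N), where N is the 2×2 nilpotent shift.

After assembling e^{tJ} and conjugating by P, we get:

e^{tM} =
  [-6*t*exp(6*t) + exp(6*t), 4*t*exp(6*t)]
  [-9*t*exp(6*t), 6*t*exp(6*t) + exp(6*t)]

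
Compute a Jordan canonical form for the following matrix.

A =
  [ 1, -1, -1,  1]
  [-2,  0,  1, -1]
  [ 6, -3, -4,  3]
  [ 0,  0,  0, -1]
J_2(-1) ⊕ J_1(-1) ⊕ J_1(-1)

The characteristic polynomial is
  det(x·I − A) = x^4 + 4*x^3 + 6*x^2 + 4*x + 1 = (x + 1)^4

Eigenvalues and multiplicities (the geometric multiplicity of λ is n − rank(A − λI), which equals the number of Jordan blocks for λ):
  λ = -1: algebraic multiplicity = 4, geometric multiplicity = 3

Determining the block sizes for each eigenvalue:
  λ = -1: 3 blocks summing to 4 forces exactly one block of size 2 and the rest size 1 → block sizes [2, 1, 1]

Assembling the blocks gives a Jordan form
J =
  [-1,  1,  0,  0]
  [ 0, -1,  0,  0]
  [ 0,  0, -1,  0]
  [ 0,  0,  0, -1]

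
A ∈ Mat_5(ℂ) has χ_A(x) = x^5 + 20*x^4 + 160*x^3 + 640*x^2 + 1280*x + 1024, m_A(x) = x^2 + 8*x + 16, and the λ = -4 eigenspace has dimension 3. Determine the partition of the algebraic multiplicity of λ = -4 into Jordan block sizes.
Block sizes for λ = -4: [2, 2, 1]

Step 1 — from the characteristic polynomial, algebraic multiplicity of λ = -4 is 5. From dim ker(A − (-4)·I) = 3, there are exactly 3 Jordan blocks for λ = -4.
Step 2 — from the minimal polynomial, the factor (x + 4)^2 tells us the largest block for λ = -4 has size 2.
Step 3 — with total size 5, 3 blocks, and largest block 2, the block sizes (in nonincreasing order) are [2, 2, 1].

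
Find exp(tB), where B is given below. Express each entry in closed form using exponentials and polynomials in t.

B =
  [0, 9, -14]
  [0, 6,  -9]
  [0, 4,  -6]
e^{tB} =
  [1, -t^2 + 9*t, 3*t^2/2 - 14*t]
  [0, 6*t + 1, -9*t]
  [0, 4*t, 1 - 6*t]

Strategy: write B = P · J · P⁻¹ where J is a Jordan canonical form, so e^{tB} = P · e^{tJ} · P⁻¹, and e^{tJ} can be computed block-by-block.

B has Jordan form
J =
  [0, 1, 0]
  [0, 0, 1]
  [0, 0, 0]
(up to reordering of blocks).

Per-block formulas:
  For a 3×3 Jordan block J_3(0): exp(t · J_3(0)) = e^(0t)·(I + t·N + (t^2/2)·N^2), where N is the 3×3 nilpotent shift.

After assembling e^{tJ} and conjugating by P, we get:

e^{tB} =
  [1, -t^2 + 9*t, 3*t^2/2 - 14*t]
  [0, 6*t + 1, -9*t]
  [0, 4*t, 1 - 6*t]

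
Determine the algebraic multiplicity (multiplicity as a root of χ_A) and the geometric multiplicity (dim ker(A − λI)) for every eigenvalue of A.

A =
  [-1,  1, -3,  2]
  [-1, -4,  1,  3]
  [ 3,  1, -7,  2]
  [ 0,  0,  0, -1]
λ = -4: alg = 3, geom = 1; λ = -1: alg = 1, geom = 1

Step 1 — factor the characteristic polynomial to read off the algebraic multiplicities:
  χ_A(x) = (x + 1)*(x + 4)^3

Step 2 — compute geometric multiplicities via the rank-nullity identity g(λ) = n − rank(A − λI):
  rank(A − (-4)·I) = 3, so dim ker(A − (-4)·I) = n − 3 = 1
  rank(A − (-1)·I) = 3, so dim ker(A − (-1)·I) = n − 3 = 1

Summary:
  λ = -4: algebraic multiplicity = 3, geometric multiplicity = 1
  λ = -1: algebraic multiplicity = 1, geometric multiplicity = 1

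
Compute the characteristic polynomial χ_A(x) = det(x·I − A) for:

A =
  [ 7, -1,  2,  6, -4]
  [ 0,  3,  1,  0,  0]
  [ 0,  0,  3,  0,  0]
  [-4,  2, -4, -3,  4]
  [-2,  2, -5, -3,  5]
x^5 - 15*x^4 + 90*x^3 - 270*x^2 + 405*x - 243

Expanding det(x·I − A) (e.g. by cofactor expansion or by noting that A is similar to its Jordan form J, which has the same characteristic polynomial as A) gives
  χ_A(x) = x^5 - 15*x^4 + 90*x^3 - 270*x^2 + 405*x - 243
which factors as (x - 3)^5. The eigenvalues (with algebraic multiplicities) are λ = 3 with multiplicity 5.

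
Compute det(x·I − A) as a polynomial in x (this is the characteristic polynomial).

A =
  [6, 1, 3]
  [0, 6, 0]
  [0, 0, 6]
x^3 - 18*x^2 + 108*x - 216

Expanding det(x·I − A) (e.g. by cofactor expansion or by noting that A is similar to its Jordan form J, which has the same characteristic polynomial as A) gives
  χ_A(x) = x^3 - 18*x^2 + 108*x - 216
which factors as (x - 6)^3. The eigenvalues (with algebraic multiplicities) are λ = 6 with multiplicity 3.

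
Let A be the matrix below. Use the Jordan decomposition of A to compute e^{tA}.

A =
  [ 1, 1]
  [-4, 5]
e^{tA} =
  [-2*t*exp(3*t) + exp(3*t), t*exp(3*t)]
  [-4*t*exp(3*t), 2*t*exp(3*t) + exp(3*t)]

Strategy: write A = P · J · P⁻¹ where J is a Jordan canonical form, so e^{tA} = P · e^{tJ} · P⁻¹, and e^{tJ} can be computed block-by-block.

A has Jordan form
J =
  [3, 1]
  [0, 3]
(up to reordering of blocks).

Per-block formulas:
  For a 2×2 Jordan block J_2(3): exp(t · J_2(3)) = e^(3t)·(I + t·N), where N is the 2×2 nilpotent shift.

After assembling e^{tJ} and conjugating by P, we get:

e^{tA} =
  [-2*t*exp(3*t) + exp(3*t), t*exp(3*t)]
  [-4*t*exp(3*t), 2*t*exp(3*t) + exp(3*t)]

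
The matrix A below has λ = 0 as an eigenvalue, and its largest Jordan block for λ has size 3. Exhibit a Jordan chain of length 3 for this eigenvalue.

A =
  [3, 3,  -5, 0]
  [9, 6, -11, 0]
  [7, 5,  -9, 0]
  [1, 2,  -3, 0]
A Jordan chain for λ = 0 of length 3:
v_1 = (1, 4, 3, 0)ᵀ
v_2 = (3, 9, 7, 1)ᵀ
v_3 = (1, 0, 0, 0)ᵀ

Let N = A − (0)·I. We want v_3 with N^3 v_3 = 0 but N^2 v_3 ≠ 0; then v_{j-1} := N · v_j for j = 3, …, 2.

Pick v_3 = (1, 0, 0, 0)ᵀ.
Then v_2 = N · v_3 = (3, 9, 7, 1)ᵀ.
Then v_1 = N · v_2 = (1, 4, 3, 0)ᵀ.

Sanity check: (A − (0)·I) v_1 = (0, 0, 0, 0)ᵀ = 0. ✓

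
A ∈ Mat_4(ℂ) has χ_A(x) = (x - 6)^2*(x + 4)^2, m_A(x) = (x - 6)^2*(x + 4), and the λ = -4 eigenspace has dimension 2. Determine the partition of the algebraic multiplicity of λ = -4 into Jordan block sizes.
Block sizes for λ = -4: [1, 1]

Step 1 — from the characteristic polynomial, algebraic multiplicity of λ = -4 is 2. From dim ker(A − (-4)·I) = 2, there are exactly 2 Jordan blocks for λ = -4.
Step 2 — from the minimal polynomial, the factor (x + 4) tells us the largest block for λ = -4 has size 1.
Step 3 — with total size 2, 2 blocks, and largest block 1, the block sizes (in nonincreasing order) are [1, 1].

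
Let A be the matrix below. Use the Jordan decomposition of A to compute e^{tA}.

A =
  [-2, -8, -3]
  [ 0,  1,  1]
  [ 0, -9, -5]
e^{tA} =
  [exp(-2*t), 3*t^2*exp(-2*t)/2 - 8*t*exp(-2*t), t^2*exp(-2*t)/2 - 3*t*exp(-2*t)]
  [0, 3*t*exp(-2*t) + exp(-2*t), t*exp(-2*t)]
  [0, -9*t*exp(-2*t), -3*t*exp(-2*t) + exp(-2*t)]

Strategy: write A = P · J · P⁻¹ where J is a Jordan canonical form, so e^{tA} = P · e^{tJ} · P⁻¹, and e^{tJ} can be computed block-by-block.

A has Jordan form
J =
  [-2,  1,  0]
  [ 0, -2,  1]
  [ 0,  0, -2]
(up to reordering of blocks).

Per-block formulas:
  For a 3×3 Jordan block J_3(-2): exp(t · J_3(-2)) = e^(-2t)·(I + t·N + (t^2/2)·N^2), where N is the 3×3 nilpotent shift.

After assembling e^{tJ} and conjugating by P, we get:

e^{tA} =
  [exp(-2*t), 3*t^2*exp(-2*t)/2 - 8*t*exp(-2*t), t^2*exp(-2*t)/2 - 3*t*exp(-2*t)]
  [0, 3*t*exp(-2*t) + exp(-2*t), t*exp(-2*t)]
  [0, -9*t*exp(-2*t), -3*t*exp(-2*t) + exp(-2*t)]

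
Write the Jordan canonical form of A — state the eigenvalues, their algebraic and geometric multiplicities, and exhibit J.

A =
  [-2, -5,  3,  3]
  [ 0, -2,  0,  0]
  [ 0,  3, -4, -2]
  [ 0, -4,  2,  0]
J_3(-2) ⊕ J_1(-2)

The characteristic polynomial is
  det(x·I − A) = x^4 + 8*x^3 + 24*x^2 + 32*x + 16 = (x + 2)^4

Eigenvalues and multiplicities (the geometric multiplicity of λ is n − rank(A − λI), which equals the number of Jordan blocks for λ):
  λ = -2: algebraic multiplicity = 4, geometric multiplicity = 2

Determining the block sizes for each eigenvalue:
  λ = -2: with am = 4 and gm = 2, the partition is not yet determined (e.g. several partitions of 4 into 2 parts exist). Let N = A − (-2)·I. Computing rank(N^1) = 2, rank(N^2) = 1, rank(N^3) = 0; the number of blocks of size ≥ j is rank(N^{j−1}) − rank(N^j), giving [2, 1, 1]. So we have 1 block(s) of size 3, 1 block(s) of size 1 → block sizes [3, 1]

Assembling the blocks gives a Jordan form
J =
  [-2,  1,  0,  0]
  [ 0, -2,  1,  0]
  [ 0,  0, -2,  0]
  [ 0,  0,  0, -2]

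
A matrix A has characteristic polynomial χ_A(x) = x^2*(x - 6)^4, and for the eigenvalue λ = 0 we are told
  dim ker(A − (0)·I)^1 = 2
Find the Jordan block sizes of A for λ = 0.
Block sizes for λ = 0: [1, 1]

From the dimensions of kernels of powers, the number of Jordan blocks of size at least j is d_j − d_{j−1} where d_j = dim ker(N^j) (with d_0 = 0). Computing the differences gives [2].
The number of blocks of size exactly k is (#blocks of size ≥ k) − (#blocks of size ≥ k + 1), so the partition is: 2 block(s) of size 1.
In nonincreasing order the block sizes are [1, 1].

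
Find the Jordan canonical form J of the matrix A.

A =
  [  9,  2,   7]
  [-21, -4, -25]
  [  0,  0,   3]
J_1(2) ⊕ J_2(3)

The characteristic polynomial is
  det(x·I − A) = x^3 - 8*x^2 + 21*x - 18 = (x - 3)^2*(x - 2)

Eigenvalues and multiplicities (the geometric multiplicity of λ is n − rank(A − λI), which equals the number of Jordan blocks for λ):
  λ = 2: algebraic multiplicity = 1, geometric multiplicity = 1
  λ = 3: algebraic multiplicity = 2, geometric multiplicity = 1

Determining the block sizes for each eigenvalue:
  λ = 2: one block (gm = 1), so the single block has size am = 1 → block sizes [1]
  λ = 3: one block (gm = 1), so the single block has size am = 2 → block sizes [2]

Assembling the blocks gives a Jordan form
J =
  [2, 0, 0]
  [0, 3, 1]
  [0, 0, 3]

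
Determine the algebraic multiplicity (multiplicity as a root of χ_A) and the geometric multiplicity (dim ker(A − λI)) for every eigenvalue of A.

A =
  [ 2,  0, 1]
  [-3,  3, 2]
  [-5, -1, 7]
λ = 4: alg = 3, geom = 1

Step 1 — factor the characteristic polynomial to read off the algebraic multiplicities:
  χ_A(x) = (x - 4)^3

Step 2 — compute geometric multiplicities via the rank-nullity identity g(λ) = n − rank(A − λI):
  rank(A − (4)·I) = 2, so dim ker(A − (4)·I) = n − 2 = 1

Summary:
  λ = 4: algebraic multiplicity = 3, geometric multiplicity = 1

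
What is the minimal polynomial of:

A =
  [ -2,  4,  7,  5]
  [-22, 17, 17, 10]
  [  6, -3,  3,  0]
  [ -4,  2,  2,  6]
x^3 - 18*x^2 + 108*x - 216

The characteristic polynomial is χ_A(x) = (x - 6)^4, so the eigenvalues are known. The minimal polynomial is
  m_A(x) = Π_λ (x − λ)^{k_λ}
where k_λ is the size of the *largest* Jordan block for λ (equivalently, the smallest k with (A − λI)^k v = 0 for every generalised eigenvector v of λ).

  λ = 6: largest Jordan block has size 3, contributing (x − 6)^3

So m_A(x) = (x - 6)^3 = x^3 - 18*x^2 + 108*x - 216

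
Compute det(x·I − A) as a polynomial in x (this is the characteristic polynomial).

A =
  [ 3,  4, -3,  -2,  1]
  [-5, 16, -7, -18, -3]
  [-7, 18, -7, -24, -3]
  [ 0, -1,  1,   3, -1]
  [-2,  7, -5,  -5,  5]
x^5 - 20*x^4 + 160*x^3 - 640*x^2 + 1280*x - 1024

Expanding det(x·I − A) (e.g. by cofactor expansion or by noting that A is similar to its Jordan form J, which has the same characteristic polynomial as A) gives
  χ_A(x) = x^5 - 20*x^4 + 160*x^3 - 640*x^2 + 1280*x - 1024
which factors as (x - 4)^5. The eigenvalues (with algebraic multiplicities) are λ = 4 with multiplicity 5.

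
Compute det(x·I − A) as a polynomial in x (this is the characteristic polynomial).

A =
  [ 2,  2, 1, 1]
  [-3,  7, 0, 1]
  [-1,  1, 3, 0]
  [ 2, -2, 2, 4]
x^4 - 16*x^3 + 96*x^2 - 256*x + 256

Expanding det(x·I − A) (e.g. by cofactor expansion or by noting that A is similar to its Jordan form J, which has the same characteristic polynomial as A) gives
  χ_A(x) = x^4 - 16*x^3 + 96*x^2 - 256*x + 256
which factors as (x - 4)^4. The eigenvalues (with algebraic multiplicities) are λ = 4 with multiplicity 4.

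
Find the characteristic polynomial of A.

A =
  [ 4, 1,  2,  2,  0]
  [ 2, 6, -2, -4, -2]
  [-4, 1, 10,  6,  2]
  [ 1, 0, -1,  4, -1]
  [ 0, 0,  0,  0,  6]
x^5 - 30*x^4 + 360*x^3 - 2160*x^2 + 6480*x - 7776

Expanding det(x·I − A) (e.g. by cofactor expansion or by noting that A is similar to its Jordan form J, which has the same characteristic polynomial as A) gives
  χ_A(x) = x^5 - 30*x^4 + 360*x^3 - 2160*x^2 + 6480*x - 7776
which factors as (x - 6)^5. The eigenvalues (with algebraic multiplicities) are λ = 6 with multiplicity 5.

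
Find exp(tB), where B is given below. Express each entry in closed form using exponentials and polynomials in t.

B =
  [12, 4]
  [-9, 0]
e^{tB} =
  [6*t*exp(6*t) + exp(6*t), 4*t*exp(6*t)]
  [-9*t*exp(6*t), -6*t*exp(6*t) + exp(6*t)]

Strategy: write B = P · J · P⁻¹ where J is a Jordan canonical form, so e^{tB} = P · e^{tJ} · P⁻¹, and e^{tJ} can be computed block-by-block.

B has Jordan form
J =
  [6, 1]
  [0, 6]
(up to reordering of blocks).

Per-block formulas:
  For a 2×2 Jordan block J_2(6): exp(t · J_2(6)) = e^(6t)·(I + t·N), where N is the 2×2 nilpotent shift.

After assembling e^{tJ} and conjugating by P, we get:

e^{tB} =
  [6*t*exp(6*t) + exp(6*t), 4*t*exp(6*t)]
  [-9*t*exp(6*t), -6*t*exp(6*t) + exp(6*t)]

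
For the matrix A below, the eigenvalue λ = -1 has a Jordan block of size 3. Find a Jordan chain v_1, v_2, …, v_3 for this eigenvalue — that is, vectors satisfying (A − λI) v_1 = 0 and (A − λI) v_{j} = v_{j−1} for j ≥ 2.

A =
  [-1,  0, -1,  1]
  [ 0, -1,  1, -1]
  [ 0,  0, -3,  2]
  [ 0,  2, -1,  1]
A Jordan chain for λ = -1 of length 3:
v_1 = (2, -2, 4, 4)ᵀ
v_2 = (0, 0, 0, 2)ᵀ
v_3 = (0, 1, 0, 0)ᵀ

Let N = A − (-1)·I. We want v_3 with N^3 v_3 = 0 but N^2 v_3 ≠ 0; then v_{j-1} := N · v_j for j = 3, …, 2.

Pick v_3 = (0, 1, 0, 0)ᵀ.
Then v_2 = N · v_3 = (0, 0, 0, 2)ᵀ.
Then v_1 = N · v_2 = (2, -2, 4, 4)ᵀ.

Sanity check: (A − (-1)·I) v_1 = (0, 0, 0, 0)ᵀ = 0. ✓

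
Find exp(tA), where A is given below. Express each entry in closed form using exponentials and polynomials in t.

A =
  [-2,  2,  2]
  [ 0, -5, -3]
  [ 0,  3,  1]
e^{tA} =
  [exp(-2*t), 2*t*exp(-2*t), 2*t*exp(-2*t)]
  [0, -3*t*exp(-2*t) + exp(-2*t), -3*t*exp(-2*t)]
  [0, 3*t*exp(-2*t), 3*t*exp(-2*t) + exp(-2*t)]

Strategy: write A = P · J · P⁻¹ where J is a Jordan canonical form, so e^{tA} = P · e^{tJ} · P⁻¹, and e^{tJ} can be computed block-by-block.

A has Jordan form
J =
  [-2,  1,  0]
  [ 0, -2,  0]
  [ 0,  0, -2]
(up to reordering of blocks).

Per-block formulas:
  For a 2×2 Jordan block J_2(-2): exp(t · J_2(-2)) = e^(-2t)·(I + t·N), where N is the 2×2 nilpotent shift.
  For a 1×1 block at λ = -2: exp(t · [-2]) = [e^(-2t)].

After assembling e^{tJ} and conjugating by P, we get:

e^{tA} =
  [exp(-2*t), 2*t*exp(-2*t), 2*t*exp(-2*t)]
  [0, -3*t*exp(-2*t) + exp(-2*t), -3*t*exp(-2*t)]
  [0, 3*t*exp(-2*t), 3*t*exp(-2*t) + exp(-2*t)]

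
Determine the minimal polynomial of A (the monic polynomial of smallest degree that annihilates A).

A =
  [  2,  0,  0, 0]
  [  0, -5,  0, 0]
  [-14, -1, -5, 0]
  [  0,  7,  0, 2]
x^3 + 8*x^2 + 5*x - 50

The characteristic polynomial is χ_A(x) = (x - 2)^2*(x + 5)^2, so the eigenvalues are known. The minimal polynomial is
  m_A(x) = Π_λ (x − λ)^{k_λ}
where k_λ is the size of the *largest* Jordan block for λ (equivalently, the smallest k with (A − λI)^k v = 0 for every generalised eigenvector v of λ).

  λ = -5: largest Jordan block has size 2, contributing (x + 5)^2
  λ = 2: largest Jordan block has size 1, contributing (x − 2)

So m_A(x) = (x - 2)*(x + 5)^2 = x^3 + 8*x^2 + 5*x - 50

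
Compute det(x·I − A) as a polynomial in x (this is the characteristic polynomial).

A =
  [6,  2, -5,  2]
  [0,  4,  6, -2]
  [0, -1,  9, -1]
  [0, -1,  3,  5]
x^4 - 24*x^3 + 216*x^2 - 864*x + 1296

Expanding det(x·I − A) (e.g. by cofactor expansion or by noting that A is similar to its Jordan form J, which has the same characteristic polynomial as A) gives
  χ_A(x) = x^4 - 24*x^3 + 216*x^2 - 864*x + 1296
which factors as (x - 6)^4. The eigenvalues (with algebraic multiplicities) are λ = 6 with multiplicity 4.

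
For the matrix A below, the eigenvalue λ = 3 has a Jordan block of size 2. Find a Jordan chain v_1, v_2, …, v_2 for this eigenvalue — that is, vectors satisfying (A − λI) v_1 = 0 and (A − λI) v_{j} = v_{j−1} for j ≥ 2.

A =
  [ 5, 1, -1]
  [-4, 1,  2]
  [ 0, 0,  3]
A Jordan chain for λ = 3 of length 2:
v_1 = (2, -4, 0)ᵀ
v_2 = (1, 0, 0)ᵀ

Let N = A − (3)·I. We want v_2 with N^2 v_2 = 0 but N^1 v_2 ≠ 0; then v_{j-1} := N · v_j for j = 2, …, 2.

Pick v_2 = (1, 0, 0)ᵀ.
Then v_1 = N · v_2 = (2, -4, 0)ᵀ.

Sanity check: (A − (3)·I) v_1 = (0, 0, 0)ᵀ = 0. ✓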